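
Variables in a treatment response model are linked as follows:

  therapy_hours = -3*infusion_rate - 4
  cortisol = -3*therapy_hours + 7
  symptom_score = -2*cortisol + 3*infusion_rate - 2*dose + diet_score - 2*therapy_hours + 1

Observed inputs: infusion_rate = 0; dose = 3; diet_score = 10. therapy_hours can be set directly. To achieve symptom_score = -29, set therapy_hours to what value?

therapy_hours = -5

Intervening on therapy_hours fixes its value directly, overriding its dependence on infusion_rate.
Substituting into the symptom_score equation gives symptom_score = 4*therapy_hours - 9.
Solve 4*therapy_hours - 9 = -29: therapy_hours = (-29 + 9) / 4 = -5.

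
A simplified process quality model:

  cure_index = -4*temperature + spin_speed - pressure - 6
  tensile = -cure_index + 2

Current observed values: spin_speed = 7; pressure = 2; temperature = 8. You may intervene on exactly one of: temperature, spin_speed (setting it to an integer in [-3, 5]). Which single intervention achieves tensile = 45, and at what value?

set spin_speed = -3

Intervening on temperature: tensile = 4*temperature + 3. Reaching 45 requires temperature = 21/2, not an integer.
Intervening on spin_speed: with other inputs at their observed values, tensile = -spin_speed + 42. Solving for 45 gives spin_speed = -3, within [-3, 5].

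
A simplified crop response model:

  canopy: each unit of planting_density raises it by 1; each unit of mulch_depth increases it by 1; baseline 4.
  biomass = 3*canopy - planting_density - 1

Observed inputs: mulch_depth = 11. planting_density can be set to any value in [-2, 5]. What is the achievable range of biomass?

40 to 54

Substituting into the canopy equation gives canopy = planting_density + 15.
This gives biomass = 2*planting_density + 44.
Linear in planting_density, so extremes are at the endpoints: planting_density = -2 gives biomass = 40; planting_density = 5 gives biomass = 54.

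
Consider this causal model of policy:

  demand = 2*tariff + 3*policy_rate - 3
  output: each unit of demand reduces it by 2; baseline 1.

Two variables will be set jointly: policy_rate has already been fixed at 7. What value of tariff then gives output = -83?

tariff = 12

With policy_rate held at 7:
Substituting into the demand equation gives demand = 2*tariff + 18.
This gives output = -4*tariff - 35.
Solve -4*tariff - 35 = -83: tariff = (-83 + 35) / -4 = 12.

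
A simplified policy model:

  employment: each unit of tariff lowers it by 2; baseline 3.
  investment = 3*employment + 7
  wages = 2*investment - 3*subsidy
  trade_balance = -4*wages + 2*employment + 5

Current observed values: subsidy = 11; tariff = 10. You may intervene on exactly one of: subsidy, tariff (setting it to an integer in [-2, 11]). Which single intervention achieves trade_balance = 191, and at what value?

set tariff = 4

Intervening on subsidy: trade_balance = 12*subsidy + 323. Reaching 191 requires subsidy = -11, outside [-2, 11].
Intervening on tariff: with other inputs at their observed values, trade_balance = 44*tariff + 15. Solving for 191 gives tariff = 4, within [-2, 11].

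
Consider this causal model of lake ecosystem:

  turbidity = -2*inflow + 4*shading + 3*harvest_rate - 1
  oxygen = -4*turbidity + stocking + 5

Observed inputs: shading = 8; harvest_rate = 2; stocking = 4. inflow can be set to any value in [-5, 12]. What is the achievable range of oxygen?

Substituting into the turbidity equation gives turbidity = -2*inflow + 37.
Substituting into the oxygen equation gives oxygen = 8*inflow - 139.
Linear in inflow, so extremes are at the endpoints: inflow = -5 gives oxygen = -179; inflow = 12 gives oxygen = -43.

-179 to -43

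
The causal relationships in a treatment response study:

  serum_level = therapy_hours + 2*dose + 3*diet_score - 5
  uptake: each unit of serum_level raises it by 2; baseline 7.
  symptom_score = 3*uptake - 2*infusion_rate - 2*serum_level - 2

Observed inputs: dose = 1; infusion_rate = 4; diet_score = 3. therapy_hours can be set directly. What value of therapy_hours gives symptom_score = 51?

Substituting into the serum_level equation gives serum_level = therapy_hours + 6.
uptake becomes 2*therapy_hours + 19.
So symptom_score = 4*therapy_hours + 35.
Solve 4*therapy_hours + 35 = 51: therapy_hours = (51 - 35) / 4 = 4.

therapy_hours = 4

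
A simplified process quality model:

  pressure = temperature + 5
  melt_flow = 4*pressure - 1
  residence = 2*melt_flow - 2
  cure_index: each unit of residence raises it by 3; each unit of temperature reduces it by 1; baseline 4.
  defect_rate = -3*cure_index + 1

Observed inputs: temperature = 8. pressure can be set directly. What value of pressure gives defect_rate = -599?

pressure = 9

Intervening on pressure fixes its value directly, overriding its dependence on temperature.
Substituting into the residence equation gives residence = 8*pressure - 4.
Substituting into the cure_index equation gives cure_index = 24*pressure - 16.
So defect_rate = -72*pressure + 49.
Solve -72*pressure + 49 = -599: pressure = (-599 - 49) / -72 = 9.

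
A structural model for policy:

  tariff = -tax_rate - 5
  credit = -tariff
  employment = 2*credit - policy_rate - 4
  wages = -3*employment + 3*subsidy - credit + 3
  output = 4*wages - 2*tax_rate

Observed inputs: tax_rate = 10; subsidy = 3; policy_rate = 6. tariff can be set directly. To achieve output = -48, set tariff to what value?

tariff = -7

Intervening on tariff fixes its value directly, overriding its dependence on tax_rate.
Substituting into the employment equation gives employment = -2*tariff - 10.
Substituting into the wages equation gives wages = 7*tariff + 42.
Substituting into the output equation gives output = 28*tariff + 148.
Solve 28*tariff + 148 = -48: tariff = (-48 - 148) / 28 = -7.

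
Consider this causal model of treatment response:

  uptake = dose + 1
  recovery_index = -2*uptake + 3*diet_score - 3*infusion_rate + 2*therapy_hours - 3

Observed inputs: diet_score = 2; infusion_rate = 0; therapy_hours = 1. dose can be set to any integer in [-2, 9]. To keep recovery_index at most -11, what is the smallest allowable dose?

Substituting into the recovery_index equation gives recovery_index = -2*dose + 3.
Require -2*dose + 3 ≤ -11, so dose ≥ 7.
The smallest integer in [-2, 9] satisfying this is 7.

dose = 7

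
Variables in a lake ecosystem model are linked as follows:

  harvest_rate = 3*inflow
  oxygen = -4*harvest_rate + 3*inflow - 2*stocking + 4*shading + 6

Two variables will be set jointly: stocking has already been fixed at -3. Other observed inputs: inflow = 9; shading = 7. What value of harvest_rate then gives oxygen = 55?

With stocking held at -3:
Intervening on harvest_rate fixes its value directly, overriding its dependence on inflow.
Substituting into the oxygen equation gives oxygen = -4*harvest_rate + 67.
Solve -4*harvest_rate + 67 = 55: harvest_rate = (55 - 67) / -4 = 3.

harvest_rate = 3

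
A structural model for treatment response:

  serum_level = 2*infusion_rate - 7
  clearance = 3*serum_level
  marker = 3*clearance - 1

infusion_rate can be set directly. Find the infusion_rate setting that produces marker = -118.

Substituting into the clearance equation gives clearance = 6*infusion_rate - 21.
Substituting into the marker equation gives marker = 18*infusion_rate - 64.
Solve 18*infusion_rate - 64 = -118: infusion_rate = (-118 + 64) / 18 = -3.

infusion_rate = -3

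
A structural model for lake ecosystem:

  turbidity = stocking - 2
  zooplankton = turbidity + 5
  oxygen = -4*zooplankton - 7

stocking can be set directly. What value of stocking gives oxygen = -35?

stocking = 4

Substituting into the zooplankton equation gives zooplankton = stocking + 3.
Substituting into the oxygen equation gives oxygen = -4*stocking - 19.
Solve -4*stocking - 19 = -35: stocking = (-35 + 19) / -4 = 4.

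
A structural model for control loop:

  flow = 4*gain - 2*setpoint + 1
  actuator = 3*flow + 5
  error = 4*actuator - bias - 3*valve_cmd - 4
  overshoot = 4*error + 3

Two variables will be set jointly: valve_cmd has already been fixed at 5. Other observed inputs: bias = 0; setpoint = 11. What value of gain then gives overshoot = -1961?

With valve_cmd held at 5:
Substituting into the flow equation gives flow = 4*gain - 21.
This gives actuator = 12*gain - 58.
error becomes 48*gain - 251.
This gives overshoot = 192*gain - 1001.
Solve 192*gain - 1001 = -1961: gain = (-1961 + 1001) / 192 = -5.

gain = -5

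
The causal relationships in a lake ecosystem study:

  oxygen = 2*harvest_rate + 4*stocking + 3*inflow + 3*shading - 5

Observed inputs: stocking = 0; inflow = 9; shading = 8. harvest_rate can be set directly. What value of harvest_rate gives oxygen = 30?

Substituting into the oxygen equation gives oxygen = 2*harvest_rate + 46.
Solve 2*harvest_rate + 46 = 30: harvest_rate = (30 - 46) / 2 = -8.

harvest_rate = -8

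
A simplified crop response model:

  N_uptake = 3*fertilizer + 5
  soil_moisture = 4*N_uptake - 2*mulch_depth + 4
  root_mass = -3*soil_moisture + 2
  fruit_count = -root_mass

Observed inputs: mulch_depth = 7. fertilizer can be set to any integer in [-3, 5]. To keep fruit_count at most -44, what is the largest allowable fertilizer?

fertilizer = -2

Substituting into the soil_moisture equation gives soil_moisture = 12*fertilizer + 10.
Substituting into the root_mass equation gives root_mass = -36*fertilizer - 28.
This gives fruit_count = 36*fertilizer + 28.
Require 36*fertilizer + 28 ≤ -44, so fertilizer ≤ -2.
The largest integer in [-3, 5] satisfying this is -2.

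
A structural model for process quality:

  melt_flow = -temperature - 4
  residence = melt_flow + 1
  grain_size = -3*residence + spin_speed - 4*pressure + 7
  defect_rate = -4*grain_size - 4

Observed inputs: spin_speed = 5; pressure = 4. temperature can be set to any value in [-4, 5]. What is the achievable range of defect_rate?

Substituting into the residence equation gives residence = -temperature - 3.
This gives grain_size = 3*temperature + 5.
This gives defect_rate = -12*temperature - 24.
Linear in temperature, so extremes are at the endpoints: temperature = -4 gives defect_rate = 24; temperature = 5 gives defect_rate = -84.

-84 to 24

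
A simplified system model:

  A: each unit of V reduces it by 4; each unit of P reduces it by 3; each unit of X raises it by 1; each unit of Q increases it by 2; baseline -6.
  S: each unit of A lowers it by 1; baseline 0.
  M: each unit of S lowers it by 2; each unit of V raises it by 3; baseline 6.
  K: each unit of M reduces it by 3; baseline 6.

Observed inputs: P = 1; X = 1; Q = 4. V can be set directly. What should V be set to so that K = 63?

V = 5

Substituting into the A equation gives A = -4*V.
S becomes 4*V.
So M = -5*V + 6.
K becomes 15*V - 12.
Solve 15*V - 12 = 63: V = (63 + 12) / 15 = 5.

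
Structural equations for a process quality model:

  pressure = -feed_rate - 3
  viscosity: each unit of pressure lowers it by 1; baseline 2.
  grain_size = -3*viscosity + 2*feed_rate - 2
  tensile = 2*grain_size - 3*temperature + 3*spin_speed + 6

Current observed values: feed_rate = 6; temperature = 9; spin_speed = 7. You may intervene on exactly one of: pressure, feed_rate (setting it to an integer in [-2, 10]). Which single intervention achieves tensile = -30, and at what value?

Intervening on pressure: tensile = 6*pressure + 8. Reaching -30 requires pressure = -19/3, not an integer.
Intervening on feed_rate: with other inputs at their observed values, tensile = -2*feed_rate - 34. Solving for -30 gives feed_rate = -2, within [-2, 10].

set feed_rate = -2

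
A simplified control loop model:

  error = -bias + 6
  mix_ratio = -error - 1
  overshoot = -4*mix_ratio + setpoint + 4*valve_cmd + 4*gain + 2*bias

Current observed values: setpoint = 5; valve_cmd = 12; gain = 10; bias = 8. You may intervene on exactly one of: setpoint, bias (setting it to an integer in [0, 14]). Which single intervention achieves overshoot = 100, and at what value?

Intervening on setpoint: with other inputs at their observed values, overshoot = setpoint + 100. Solving for 100 gives setpoint = 0, within [0, 14].
Intervening on bias: overshoot = -2*bias + 121. Reaching 100 requires bias = 21/2, not an integer.

set setpoint = 0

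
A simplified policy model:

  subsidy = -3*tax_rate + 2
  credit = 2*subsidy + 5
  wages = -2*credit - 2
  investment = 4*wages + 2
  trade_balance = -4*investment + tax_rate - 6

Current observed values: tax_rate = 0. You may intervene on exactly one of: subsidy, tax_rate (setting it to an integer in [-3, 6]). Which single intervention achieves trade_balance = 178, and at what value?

set subsidy = 0

Intervening on subsidy: with other inputs at their observed values, trade_balance = 64*subsidy + 178. Solving for 178 gives subsidy = 0, within [-3, 6].
Intervening on tax_rate: trade_balance = -191*tax_rate + 306. Reaching 178 requires tax_rate = 128/191, not an integer.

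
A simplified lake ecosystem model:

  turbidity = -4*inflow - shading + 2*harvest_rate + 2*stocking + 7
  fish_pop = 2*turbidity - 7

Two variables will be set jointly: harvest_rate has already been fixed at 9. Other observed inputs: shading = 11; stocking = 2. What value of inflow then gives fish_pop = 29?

With harvest_rate held at 9:
Substituting into the turbidity equation gives turbidity = -4*inflow + 18.
So fish_pop = -8*inflow + 29.
Solve -8*inflow + 29 = 29: inflow = (29 - 29) / -8 = 0.

inflow = 0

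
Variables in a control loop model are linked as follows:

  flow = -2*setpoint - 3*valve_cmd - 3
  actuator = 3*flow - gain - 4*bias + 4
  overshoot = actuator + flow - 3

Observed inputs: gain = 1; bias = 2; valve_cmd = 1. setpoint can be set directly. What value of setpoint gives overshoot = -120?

setpoint = 11

Substituting into the flow equation gives flow = -2*setpoint - 6.
So actuator = -6*setpoint - 23.
overshoot becomes -8*setpoint - 32.
Solve -8*setpoint - 32 = -120: setpoint = (-120 + 32) / -8 = 11.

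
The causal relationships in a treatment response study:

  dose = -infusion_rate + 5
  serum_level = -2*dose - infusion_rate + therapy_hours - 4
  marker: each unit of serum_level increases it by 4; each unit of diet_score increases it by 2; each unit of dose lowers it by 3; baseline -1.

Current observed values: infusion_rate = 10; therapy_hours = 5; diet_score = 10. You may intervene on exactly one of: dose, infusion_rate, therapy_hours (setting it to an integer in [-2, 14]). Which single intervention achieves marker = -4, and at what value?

Intervening on dose: marker = -11*dose - 17. Reaching -4 requires dose = -13/11, not an integer.
Intervening on infusion_rate: with other inputs at their observed values, marker = 7*infusion_rate - 32. Solving for -4 gives infusion_rate = 4, within [-2, 14].
Intervening on therapy_hours: marker = 4*therapy_hours + 18. Reaching -4 requires therapy_hours = -11/2, not an integer.

set infusion_rate = 4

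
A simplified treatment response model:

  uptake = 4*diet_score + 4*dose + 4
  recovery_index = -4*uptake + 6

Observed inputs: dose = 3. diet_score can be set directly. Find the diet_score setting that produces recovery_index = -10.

diet_score = -3

Substituting into the uptake equation gives uptake = 4*diet_score + 16.
Substituting into the recovery_index equation gives recovery_index = -16*diet_score - 58.
Solve -16*diet_score - 58 = -10: diet_score = (-10 + 58) / -16 = -3.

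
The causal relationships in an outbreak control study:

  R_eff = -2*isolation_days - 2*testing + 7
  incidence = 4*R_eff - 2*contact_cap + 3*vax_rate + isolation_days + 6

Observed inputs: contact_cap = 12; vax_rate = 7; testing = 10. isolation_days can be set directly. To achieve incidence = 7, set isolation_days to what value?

Substituting into the R_eff equation gives R_eff = -2*isolation_days - 13.
incidence becomes -7*isolation_days - 49.
Solve -7*isolation_days - 49 = 7: isolation_days = (7 + 49) / -7 = -8.

isolation_days = -8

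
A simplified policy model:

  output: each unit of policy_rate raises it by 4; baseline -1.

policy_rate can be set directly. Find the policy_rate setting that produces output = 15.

Solve 4*policy_rate - 1 = 15: policy_rate = (15 + 1) / 4 = 4.

policy_rate = 4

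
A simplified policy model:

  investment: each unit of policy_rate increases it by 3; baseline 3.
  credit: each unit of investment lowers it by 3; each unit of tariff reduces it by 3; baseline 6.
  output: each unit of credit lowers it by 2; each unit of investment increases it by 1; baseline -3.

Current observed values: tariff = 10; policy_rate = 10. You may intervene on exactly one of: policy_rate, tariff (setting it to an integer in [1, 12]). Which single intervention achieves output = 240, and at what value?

Intervening on policy_rate: output = 21*policy_rate + 66. Reaching 240 requires policy_rate = 58/7, not an integer.
Intervening on tariff: with other inputs at their observed values, output = 6*tariff + 216. Solving for 240 gives tariff = 4, within [1, 12].

set tariff = 4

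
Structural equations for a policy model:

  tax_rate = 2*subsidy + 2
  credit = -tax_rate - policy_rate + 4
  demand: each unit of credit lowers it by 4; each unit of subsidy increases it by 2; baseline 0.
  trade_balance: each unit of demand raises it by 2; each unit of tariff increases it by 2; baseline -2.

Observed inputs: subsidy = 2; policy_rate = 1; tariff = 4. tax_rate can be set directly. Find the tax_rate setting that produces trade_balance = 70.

tax_rate = 10

Intervening on tax_rate fixes its value directly, overriding its dependence on subsidy.
Substituting into the credit equation gives credit = -tax_rate + 3.
So demand = 4*tax_rate - 8.
Substituting into the trade_balance equation gives trade_balance = 8*tax_rate - 10.
Solve 8*tax_rate - 10 = 70: tax_rate = (70 + 10) / 8 = 10.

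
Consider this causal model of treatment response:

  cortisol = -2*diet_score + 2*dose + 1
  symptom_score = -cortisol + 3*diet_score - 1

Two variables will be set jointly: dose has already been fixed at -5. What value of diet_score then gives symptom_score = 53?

With dose held at -5:
Substituting into the cortisol equation gives cortisol = -2*diet_score - 9.
So symptom_score = 5*diet_score + 8.
Solve 5*diet_score + 8 = 53: diet_score = (53 - 8) / 5 = 9.

diet_score = 9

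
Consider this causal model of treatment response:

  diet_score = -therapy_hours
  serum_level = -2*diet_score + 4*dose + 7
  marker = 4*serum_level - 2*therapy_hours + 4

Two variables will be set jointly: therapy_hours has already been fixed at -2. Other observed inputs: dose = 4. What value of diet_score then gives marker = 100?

diet_score = 0

With therapy_hours held at -2:
Intervening on diet_score fixes its value directly, overriding its dependence on therapy_hours.
Substituting into the serum_level equation gives serum_level = -2*diet_score + 23.
Substituting into the marker equation gives marker = -8*diet_score + 100.
Solve -8*diet_score + 100 = 100: diet_score = (100 - 100) / -8 = 0.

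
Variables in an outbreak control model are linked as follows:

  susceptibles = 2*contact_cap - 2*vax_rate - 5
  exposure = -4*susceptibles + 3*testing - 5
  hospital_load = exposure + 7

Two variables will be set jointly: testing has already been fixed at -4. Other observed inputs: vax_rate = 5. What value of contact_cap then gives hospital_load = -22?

contact_cap = 9

With testing held at -4:
Substituting into the susceptibles equation gives susceptibles = 2*contact_cap - 15.
Substituting into the exposure equation gives exposure = -8*contact_cap + 43.
This gives hospital_load = -8*contact_cap + 50.
Solve -8*contact_cap + 50 = -22: contact_cap = (-22 - 50) / -8 = 9.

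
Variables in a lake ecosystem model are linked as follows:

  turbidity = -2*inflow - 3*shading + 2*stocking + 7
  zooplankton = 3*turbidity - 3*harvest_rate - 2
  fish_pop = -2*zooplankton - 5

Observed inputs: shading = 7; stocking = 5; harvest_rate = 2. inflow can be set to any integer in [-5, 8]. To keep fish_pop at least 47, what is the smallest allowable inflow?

Substituting into the turbidity equation gives turbidity = -2*inflow - 4.
zooplankton becomes -6*inflow - 20.
This gives fish_pop = 12*inflow + 35.
Require 12*inflow + 35 ≥ 47, so inflow ≥ 1.
The smallest integer in [-5, 8] satisfying this is 1.

inflow = 1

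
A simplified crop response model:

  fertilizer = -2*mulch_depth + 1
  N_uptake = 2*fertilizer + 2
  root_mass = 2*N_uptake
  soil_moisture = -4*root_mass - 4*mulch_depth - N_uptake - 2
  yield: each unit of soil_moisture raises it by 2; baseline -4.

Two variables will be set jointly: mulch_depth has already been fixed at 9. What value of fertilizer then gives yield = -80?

With mulch_depth held at 9:
Intervening on fertilizer fixes its value directly, overriding its dependence on mulch_depth.
Substituting into the root_mass equation gives root_mass = 4*fertilizer + 4.
soil_moisture becomes -18*fertilizer - 56.
This gives yield = -36*fertilizer - 116.
Solve -36*fertilizer - 116 = -80: fertilizer = (-80 + 116) / -36 = -1.

fertilizer = -1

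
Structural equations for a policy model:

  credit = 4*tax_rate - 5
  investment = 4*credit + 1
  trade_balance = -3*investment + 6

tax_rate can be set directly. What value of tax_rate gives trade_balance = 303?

tax_rate = -5

Substituting into the investment equation gives investment = 16*tax_rate - 19.
So trade_balance = -48*tax_rate + 63.
Solve -48*tax_rate + 63 = 303: tax_rate = (303 - 63) / -48 = -5.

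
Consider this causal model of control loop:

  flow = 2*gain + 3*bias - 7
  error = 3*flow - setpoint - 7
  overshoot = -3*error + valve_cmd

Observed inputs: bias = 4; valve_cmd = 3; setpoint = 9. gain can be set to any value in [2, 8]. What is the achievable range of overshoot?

Substituting into the flow equation gives flow = 2*gain + 5.
This gives error = 6*gain - 1.
So overshoot = -18*gain + 6.
Linear in gain, so extremes are at the endpoints: gain = 2 gives overshoot = -30; gain = 8 gives overshoot = -138.

-138 to -30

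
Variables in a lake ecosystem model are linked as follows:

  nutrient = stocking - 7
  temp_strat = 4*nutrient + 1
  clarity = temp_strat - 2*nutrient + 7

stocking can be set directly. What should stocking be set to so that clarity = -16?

Substituting into the temp_strat equation gives temp_strat = 4*stocking - 27.
clarity becomes 2*stocking - 6.
Solve 2*stocking - 6 = -16: stocking = (-16 + 6) / 2 = -5.

stocking = -5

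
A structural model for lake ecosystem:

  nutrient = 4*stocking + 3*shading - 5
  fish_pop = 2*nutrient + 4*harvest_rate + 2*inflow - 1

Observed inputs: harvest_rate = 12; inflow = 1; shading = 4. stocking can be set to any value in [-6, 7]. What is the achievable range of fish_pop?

15 to 119

Substituting into the nutrient equation gives nutrient = 4*stocking + 7.
fish_pop becomes 8*stocking + 63.
Linear in stocking, so extremes are at the endpoints: stocking = -6 gives fish_pop = 15; stocking = 7 gives fish_pop = 119.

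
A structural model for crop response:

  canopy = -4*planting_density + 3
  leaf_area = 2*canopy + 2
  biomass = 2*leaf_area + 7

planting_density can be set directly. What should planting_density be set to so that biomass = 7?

Substituting into the leaf_area equation gives leaf_area = -8*planting_density + 8.
Substituting into the biomass equation gives biomass = -16*planting_density + 23.
Solve -16*planting_density + 23 = 7: planting_density = (7 - 23) / -16 = 1.

planting_density = 1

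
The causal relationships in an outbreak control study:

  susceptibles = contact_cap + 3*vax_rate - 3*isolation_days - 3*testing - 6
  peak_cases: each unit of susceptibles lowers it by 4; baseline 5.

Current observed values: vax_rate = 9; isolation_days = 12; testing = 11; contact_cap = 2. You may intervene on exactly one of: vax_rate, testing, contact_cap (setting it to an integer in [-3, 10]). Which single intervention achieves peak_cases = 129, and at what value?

set testing = 6

Intervening on vax_rate: peak_cases = -12*vax_rate + 297. Reaching 129 requires vax_rate = 14, outside [-3, 10].
Intervening on testing: with other inputs at their observed values, peak_cases = 12*testing + 57. Solving for 129 gives testing = 6, within [-3, 10].
Intervening on contact_cap: peak_cases = -4*contact_cap + 197. Reaching 129 requires contact_cap = 17, outside [-3, 10].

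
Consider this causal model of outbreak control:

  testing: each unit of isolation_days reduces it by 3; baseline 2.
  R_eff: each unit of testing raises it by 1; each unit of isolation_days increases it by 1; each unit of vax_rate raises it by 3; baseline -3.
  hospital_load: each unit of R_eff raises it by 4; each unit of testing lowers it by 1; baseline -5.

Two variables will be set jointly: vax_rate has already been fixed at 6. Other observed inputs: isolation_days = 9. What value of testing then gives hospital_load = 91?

testing = 0

With vax_rate held at 6:
Intervening on testing fixes its value directly, overriding its dependence on isolation_days.
Substituting into the R_eff equation gives R_eff = testing + 24.
Substituting into the hospital_load equation gives hospital_load = 3*testing + 91.
Solve 3*testing + 91 = 91: testing = (91 - 91) / 3 = 0.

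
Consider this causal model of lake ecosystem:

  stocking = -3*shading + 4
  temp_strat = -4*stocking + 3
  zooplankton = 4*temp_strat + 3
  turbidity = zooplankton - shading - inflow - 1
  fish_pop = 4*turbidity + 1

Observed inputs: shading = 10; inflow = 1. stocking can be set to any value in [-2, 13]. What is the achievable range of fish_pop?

-819 to 141

Intervening on stocking fixes its value directly, overriding its dependence on shading.
Substituting into the zooplankton equation gives zooplankton = -16*stocking + 15.
Substituting into the turbidity equation gives turbidity = -16*stocking + 3.
fish_pop becomes -64*stocking + 13.
Linear in stocking, so extremes are at the endpoints: stocking = -2 gives fish_pop = 141; stocking = 13 gives fish_pop = -819.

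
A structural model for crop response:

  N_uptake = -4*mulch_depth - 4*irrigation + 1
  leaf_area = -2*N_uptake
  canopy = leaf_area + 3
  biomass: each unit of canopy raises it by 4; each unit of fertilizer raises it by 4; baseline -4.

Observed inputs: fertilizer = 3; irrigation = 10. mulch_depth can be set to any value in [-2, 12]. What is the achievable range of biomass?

Substituting into the N_uptake equation gives N_uptake = -4*mulch_depth - 39.
Substituting into the leaf_area equation gives leaf_area = 8*mulch_depth + 78.
Substituting into the canopy equation gives canopy = 8*mulch_depth + 81.
Substituting into the biomass equation gives biomass = 32*mulch_depth + 332.
Linear in mulch_depth, so extremes are at the endpoints: mulch_depth = -2 gives biomass = 268; mulch_depth = 12 gives biomass = 716.

268 to 716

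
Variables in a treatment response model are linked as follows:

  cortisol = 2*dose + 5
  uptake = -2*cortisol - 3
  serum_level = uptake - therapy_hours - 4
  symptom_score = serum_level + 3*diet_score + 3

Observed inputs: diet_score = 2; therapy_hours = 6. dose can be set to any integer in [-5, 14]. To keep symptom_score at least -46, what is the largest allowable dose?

Substituting into the uptake equation gives uptake = -4*dose - 13.
Substituting into the serum_level equation gives serum_level = -4*dose - 23.
Substituting into the symptom_score equation gives symptom_score = -4*dose - 14.
Require -4*dose - 14 ≥ -46, so dose ≤ 8.
The largest integer in [-5, 14] satisfying this is 8.

dose = 8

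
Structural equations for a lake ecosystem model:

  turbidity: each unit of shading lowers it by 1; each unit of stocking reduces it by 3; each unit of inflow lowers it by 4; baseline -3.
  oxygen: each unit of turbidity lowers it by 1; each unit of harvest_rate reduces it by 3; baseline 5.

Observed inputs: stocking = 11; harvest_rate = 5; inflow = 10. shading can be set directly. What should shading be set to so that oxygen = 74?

shading = 8

Substituting into the turbidity equation gives turbidity = -shading - 76.
Substituting into the oxygen equation gives oxygen = shading + 66.
Solve shading + 66 = 74: shading = (74 - 66) / 1 = 8.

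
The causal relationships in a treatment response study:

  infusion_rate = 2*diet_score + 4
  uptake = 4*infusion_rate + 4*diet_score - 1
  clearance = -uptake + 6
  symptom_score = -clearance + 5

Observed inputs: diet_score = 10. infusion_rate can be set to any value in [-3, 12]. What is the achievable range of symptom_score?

26 to 86

Intervening on infusion_rate fixes its value directly, overriding its dependence on diet_score.
Substituting into the uptake equation gives uptake = 4*infusion_rate + 39.
This gives clearance = -4*infusion_rate - 33.
symptom_score becomes 4*infusion_rate + 38.
Linear in infusion_rate, so extremes are at the endpoints: infusion_rate = -3 gives symptom_score = 26; infusion_rate = 12 gives symptom_score = 86.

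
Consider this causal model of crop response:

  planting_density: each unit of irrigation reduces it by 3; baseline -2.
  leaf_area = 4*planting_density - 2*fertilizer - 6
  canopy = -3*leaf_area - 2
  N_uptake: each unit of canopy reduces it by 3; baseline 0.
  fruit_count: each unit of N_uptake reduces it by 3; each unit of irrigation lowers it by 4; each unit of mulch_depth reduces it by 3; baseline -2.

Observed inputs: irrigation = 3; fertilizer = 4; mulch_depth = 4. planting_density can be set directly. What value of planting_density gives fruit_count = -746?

planting_density = 10

Intervening on planting_density fixes its value directly, overriding its dependence on irrigation.
Substituting into the leaf_area equation gives leaf_area = 4*planting_density - 14.
So canopy = -12*planting_density + 40.
Substituting into the N_uptake equation gives N_uptake = 36*planting_density - 120.
So fruit_count = -108*planting_density + 334.
Solve -108*planting_density + 334 = -746: planting_density = (-746 - 334) / -108 = 10.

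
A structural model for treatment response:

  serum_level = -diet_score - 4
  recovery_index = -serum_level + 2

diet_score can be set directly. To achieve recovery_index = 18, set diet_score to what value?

Substituting into the recovery_index equation gives recovery_index = diet_score + 6.
Solve diet_score + 6 = 18: diet_score = (18 - 6) / 1 = 12.

diet_score = 12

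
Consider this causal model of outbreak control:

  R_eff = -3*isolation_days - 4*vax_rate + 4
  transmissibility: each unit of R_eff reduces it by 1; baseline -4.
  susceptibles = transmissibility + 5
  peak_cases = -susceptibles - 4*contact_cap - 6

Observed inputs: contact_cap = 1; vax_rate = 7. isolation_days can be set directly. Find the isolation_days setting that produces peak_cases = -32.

isolation_days = -1

Substituting into the R_eff equation gives R_eff = -3*isolation_days - 24.
transmissibility becomes 3*isolation_days + 20.
This gives susceptibles = 3*isolation_days + 25.
So peak_cases = -3*isolation_days - 35.
Solve -3*isolation_days - 35 = -32: isolation_days = (-32 + 35) / -3 = -1.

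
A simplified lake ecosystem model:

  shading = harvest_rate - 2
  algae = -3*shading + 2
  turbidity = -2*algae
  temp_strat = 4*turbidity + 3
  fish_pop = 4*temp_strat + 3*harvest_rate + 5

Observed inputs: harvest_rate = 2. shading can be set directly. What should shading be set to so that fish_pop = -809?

shading = -8

Intervening on shading fixes its value directly, overriding its dependence on harvest_rate.
Substituting into the turbidity equation gives turbidity = 6*shading - 4.
Substituting into the temp_strat equation gives temp_strat = 24*shading - 13.
Substituting into the fish_pop equation gives fish_pop = 96*shading - 41.
Solve 96*shading - 41 = -809: shading = (-809 + 41) / 96 = -8.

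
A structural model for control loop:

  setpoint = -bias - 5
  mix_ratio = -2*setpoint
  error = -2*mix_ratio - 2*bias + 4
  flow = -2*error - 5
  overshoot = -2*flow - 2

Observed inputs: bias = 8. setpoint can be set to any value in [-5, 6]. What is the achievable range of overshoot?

-120 to 56

Intervening on setpoint fixes its value directly, overriding its dependence on bias.
Substituting into the error equation gives error = 4*setpoint - 12.
This gives flow = -8*setpoint + 19.
overshoot becomes 16*setpoint - 40.
Linear in setpoint, so extremes are at the endpoints: setpoint = -5 gives overshoot = -120; setpoint = 6 gives overshoot = 56.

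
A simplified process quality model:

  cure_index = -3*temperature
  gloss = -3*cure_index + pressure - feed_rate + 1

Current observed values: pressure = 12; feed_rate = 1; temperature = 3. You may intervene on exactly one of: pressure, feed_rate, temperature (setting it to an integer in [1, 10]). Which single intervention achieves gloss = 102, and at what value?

Intervening on pressure: gloss = pressure + 27. Reaching 102 requires pressure = 75, outside [1, 10].
Intervening on feed_rate: gloss = -feed_rate + 40. Reaching 102 requires feed_rate = -62, outside [1, 10].
Intervening on temperature: with other inputs at their observed values, gloss = 9*temperature + 12. Solving for 102 gives temperature = 10, within [1, 10].

set temperature = 10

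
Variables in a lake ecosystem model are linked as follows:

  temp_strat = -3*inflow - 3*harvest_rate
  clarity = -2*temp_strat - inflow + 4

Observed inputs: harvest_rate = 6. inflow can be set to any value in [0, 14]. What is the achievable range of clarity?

Substituting into the temp_strat equation gives temp_strat = -3*inflow - 18.
Substituting into the clarity equation gives clarity = 5*inflow + 40.
Linear in inflow, so extremes are at the endpoints: inflow = 0 gives clarity = 40; inflow = 14 gives clarity = 110.

40 to 110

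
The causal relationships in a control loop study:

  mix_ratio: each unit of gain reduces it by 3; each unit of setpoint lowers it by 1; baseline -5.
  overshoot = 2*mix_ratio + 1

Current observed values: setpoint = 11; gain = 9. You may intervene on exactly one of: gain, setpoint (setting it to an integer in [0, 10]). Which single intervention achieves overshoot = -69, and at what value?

set setpoint = 3

Intervening on gain: overshoot = -6*gain - 31. Reaching -69 requires gain = 19/3, not an integer.
Intervening on setpoint: with other inputs at their observed values, overshoot = -2*setpoint - 63. Solving for -69 gives setpoint = 3, within [0, 10].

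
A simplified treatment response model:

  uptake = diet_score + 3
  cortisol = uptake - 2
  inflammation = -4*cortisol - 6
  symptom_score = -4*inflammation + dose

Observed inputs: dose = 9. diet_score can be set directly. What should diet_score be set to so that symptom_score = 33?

diet_score = -1

Substituting into the cortisol equation gives cortisol = diet_score + 1.
inflammation becomes -4*diet_score - 10.
Substituting into the symptom_score equation gives symptom_score = 16*diet_score + 49.
Solve 16*diet_score + 49 = 33: diet_score = (33 - 49) / 16 = -1.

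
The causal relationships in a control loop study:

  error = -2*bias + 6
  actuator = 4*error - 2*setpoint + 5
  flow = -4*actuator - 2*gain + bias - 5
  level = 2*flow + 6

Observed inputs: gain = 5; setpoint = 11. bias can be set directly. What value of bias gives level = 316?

Substituting into the actuator equation gives actuator = -8*bias + 7.
flow becomes 33*bias - 43.
Substituting into the level equation gives level = 66*bias - 80.
Solve 66*bias - 80 = 316: bias = (316 + 80) / 66 = 6.

bias = 6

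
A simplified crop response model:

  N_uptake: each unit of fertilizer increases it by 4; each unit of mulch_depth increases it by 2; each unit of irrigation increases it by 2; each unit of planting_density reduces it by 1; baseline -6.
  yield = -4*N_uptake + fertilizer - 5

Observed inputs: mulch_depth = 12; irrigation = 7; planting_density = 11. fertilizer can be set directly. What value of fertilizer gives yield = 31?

fertilizer = -8

Substituting into the N_uptake equation gives N_uptake = 4*fertilizer + 21.
Substituting into the yield equation gives yield = -15*fertilizer - 89.
Solve -15*fertilizer - 89 = 31: fertilizer = (31 + 89) / -15 = -8.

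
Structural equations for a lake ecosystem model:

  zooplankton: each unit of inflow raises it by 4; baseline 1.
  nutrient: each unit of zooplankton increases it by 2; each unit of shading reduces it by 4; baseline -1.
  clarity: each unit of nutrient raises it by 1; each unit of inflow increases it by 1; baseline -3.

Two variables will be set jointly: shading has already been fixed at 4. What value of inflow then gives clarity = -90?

inflow = -8

With shading held at 4:
Substituting into the nutrient equation gives nutrient = 8*inflow - 15.
Substituting into the clarity equation gives clarity = 9*inflow - 18.
Solve 9*inflow - 18 = -90: inflow = (-90 + 18) / 9 = -8.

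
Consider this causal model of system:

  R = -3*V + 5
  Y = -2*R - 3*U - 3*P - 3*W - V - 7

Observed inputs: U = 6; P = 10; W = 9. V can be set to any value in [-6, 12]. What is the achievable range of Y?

Substituting into the Y equation gives Y = 5*V - 92.
Linear in V, so extremes are at the endpoints: V = -6 gives Y = -122; V = 12 gives Y = -32.

-122 to -32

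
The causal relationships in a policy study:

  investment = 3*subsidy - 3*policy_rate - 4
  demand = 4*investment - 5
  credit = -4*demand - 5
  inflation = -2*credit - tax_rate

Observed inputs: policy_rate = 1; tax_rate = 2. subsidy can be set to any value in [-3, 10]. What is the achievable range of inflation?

-544 to 704

Substituting into the investment equation gives investment = 3*subsidy - 7.
So demand = 12*subsidy - 33.
Substituting into the credit equation gives credit = -48*subsidy + 127.
Substituting into the inflation equation gives inflation = 96*subsidy - 256.
Linear in subsidy, so extremes are at the endpoints: subsidy = -3 gives inflation = -544; subsidy = 10 gives inflation = 704.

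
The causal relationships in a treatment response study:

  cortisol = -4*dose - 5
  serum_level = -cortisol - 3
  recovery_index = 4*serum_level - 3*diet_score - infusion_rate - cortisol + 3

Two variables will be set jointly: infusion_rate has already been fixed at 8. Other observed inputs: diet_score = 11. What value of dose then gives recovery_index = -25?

With infusion_rate held at 8:
Substituting into the serum_level equation gives serum_level = 4*dose + 2.
Substituting into the recovery_index equation gives recovery_index = 20*dose - 25.
Solve 20*dose - 25 = -25: dose = (-25 + 25) / 20 = 0.

dose = 0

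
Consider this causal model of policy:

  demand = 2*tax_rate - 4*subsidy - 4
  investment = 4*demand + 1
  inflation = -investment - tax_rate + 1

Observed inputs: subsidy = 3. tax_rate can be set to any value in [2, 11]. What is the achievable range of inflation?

Substituting into the demand equation gives demand = 2*tax_rate - 16.
Substituting into the investment equation gives investment = 8*tax_rate - 63.
Substituting into the inflation equation gives inflation = -9*tax_rate + 64.
Linear in tax_rate, so extremes are at the endpoints: tax_rate = 2 gives inflation = 46; tax_rate = 11 gives inflation = -35.

-35 to 46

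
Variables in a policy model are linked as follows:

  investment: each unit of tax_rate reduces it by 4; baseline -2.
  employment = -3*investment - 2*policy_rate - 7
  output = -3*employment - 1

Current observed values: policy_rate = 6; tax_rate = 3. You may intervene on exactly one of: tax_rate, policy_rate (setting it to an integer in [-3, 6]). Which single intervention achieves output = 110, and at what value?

Intervening on tax_rate: with other inputs at their observed values, output = -36*tax_rate + 38. Solving for 110 gives tax_rate = -2, within [-3, 6].
Intervening on policy_rate: output = 6*policy_rate - 106. Reaching 110 requires policy_rate = 36, outside [-3, 6].

set tax_rate = -2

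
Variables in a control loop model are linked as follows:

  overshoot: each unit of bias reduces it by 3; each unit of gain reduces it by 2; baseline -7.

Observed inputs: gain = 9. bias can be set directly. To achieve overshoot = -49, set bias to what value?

bias = 8

Substituting into the overshoot equation gives overshoot = -3*bias - 25.
Solve -3*bias - 25 = -49: bias = (-49 + 25) / -3 = 8.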